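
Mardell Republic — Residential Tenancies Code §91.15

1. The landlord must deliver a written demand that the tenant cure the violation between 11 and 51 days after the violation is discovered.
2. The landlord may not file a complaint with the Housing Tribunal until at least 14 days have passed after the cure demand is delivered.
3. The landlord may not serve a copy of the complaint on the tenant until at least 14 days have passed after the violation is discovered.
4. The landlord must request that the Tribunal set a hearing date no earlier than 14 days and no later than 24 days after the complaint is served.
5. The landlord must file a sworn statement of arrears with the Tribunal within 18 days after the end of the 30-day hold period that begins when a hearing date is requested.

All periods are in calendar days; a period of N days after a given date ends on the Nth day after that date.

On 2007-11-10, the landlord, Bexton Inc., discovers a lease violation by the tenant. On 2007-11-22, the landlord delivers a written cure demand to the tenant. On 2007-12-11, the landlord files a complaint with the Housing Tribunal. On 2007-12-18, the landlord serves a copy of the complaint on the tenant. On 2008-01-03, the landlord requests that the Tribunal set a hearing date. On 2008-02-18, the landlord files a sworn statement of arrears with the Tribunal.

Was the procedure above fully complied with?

(1) the permitted window runs from 2007-11-10 + 11 = 2007-11-21 to 2007-11-10 + 51 = 2007-12-31; 2007-11-22 falls inside that range.
(2) permitted from 2007-11-22 + 14 days = 2007-12-06 onward; done 2007-12-11 — permitted.
(3) permitted from 2007-11-10 + 14 days = 2007-11-24 onward; done 2007-12-18 — permitted.
(4) the permitted window runs from 2007-12-18 + 14 = 2008-01-01 to 2007-12-18 + 24 = 2008-01-11; done 2008-01-03, which is between those dates.
(5) due by 2008-02-02 + 18 days = 2008-02-20; done 2008-02-18 — timely.

Yes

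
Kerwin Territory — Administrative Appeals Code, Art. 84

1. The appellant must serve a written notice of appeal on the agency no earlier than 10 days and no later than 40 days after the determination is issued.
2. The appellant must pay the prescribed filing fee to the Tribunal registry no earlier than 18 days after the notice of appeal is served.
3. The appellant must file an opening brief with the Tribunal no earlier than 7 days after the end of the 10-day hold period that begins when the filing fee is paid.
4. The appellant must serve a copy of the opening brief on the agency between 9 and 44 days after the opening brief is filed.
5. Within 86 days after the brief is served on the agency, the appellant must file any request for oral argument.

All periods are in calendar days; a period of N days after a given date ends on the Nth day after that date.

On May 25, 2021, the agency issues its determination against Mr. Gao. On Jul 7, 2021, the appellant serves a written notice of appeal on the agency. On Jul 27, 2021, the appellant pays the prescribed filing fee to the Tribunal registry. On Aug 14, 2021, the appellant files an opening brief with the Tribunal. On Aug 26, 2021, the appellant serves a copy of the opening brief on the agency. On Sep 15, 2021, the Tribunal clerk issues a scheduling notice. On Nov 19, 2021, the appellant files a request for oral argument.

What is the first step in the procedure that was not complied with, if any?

Step 1: the window is 10–40 days after May 25, 2021 (when the determination is issued), so Jun 4, 2021 through Jul 4, 2021; done Jul 7, 2021 — 3 days after the window closed.

Step 1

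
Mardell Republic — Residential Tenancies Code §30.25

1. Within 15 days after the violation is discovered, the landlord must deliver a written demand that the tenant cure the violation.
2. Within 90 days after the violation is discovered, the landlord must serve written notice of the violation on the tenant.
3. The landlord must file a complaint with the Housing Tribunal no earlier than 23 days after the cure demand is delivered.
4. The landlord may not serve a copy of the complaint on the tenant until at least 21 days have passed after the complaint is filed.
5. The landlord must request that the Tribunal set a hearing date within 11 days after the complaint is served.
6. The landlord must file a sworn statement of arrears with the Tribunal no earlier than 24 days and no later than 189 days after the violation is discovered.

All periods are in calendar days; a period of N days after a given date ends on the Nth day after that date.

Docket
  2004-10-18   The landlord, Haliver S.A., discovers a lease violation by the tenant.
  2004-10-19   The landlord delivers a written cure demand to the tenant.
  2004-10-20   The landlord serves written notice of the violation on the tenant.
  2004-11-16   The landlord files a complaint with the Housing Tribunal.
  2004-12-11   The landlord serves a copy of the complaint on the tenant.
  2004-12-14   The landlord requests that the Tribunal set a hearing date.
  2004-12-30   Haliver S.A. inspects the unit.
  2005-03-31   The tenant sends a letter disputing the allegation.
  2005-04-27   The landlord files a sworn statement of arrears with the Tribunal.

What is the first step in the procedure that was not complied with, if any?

Step 6

(1) due by 2004-10-18 + 15 days = 2004-11-02; completed 2004-10-19, before the deadline.
(2) due by 2004-10-18 + 90 days = 2005-01-16; 2004-10-20 is within that limit.
(3) permitted from 2004-10-19 + 23 days = 2004-11-11 onward; 2004-11-16 is on or after that date.
(4) permitted from 2004-11-16 + 21 days = 2004-12-07 onward; 2004-12-11 is on or after that date.
(5) due by 2004-12-11 + 11 days = 2004-12-22; 2004-12-14 is within that limit.
(6) the permitted window runs from 2004-10-18 + 24 = 2004-11-11 to 2004-10-18 + 189 = 2005-04-25; 2005-04-27 is 2 days past the end of the window.
No need to go further; step 6 was not satisfied.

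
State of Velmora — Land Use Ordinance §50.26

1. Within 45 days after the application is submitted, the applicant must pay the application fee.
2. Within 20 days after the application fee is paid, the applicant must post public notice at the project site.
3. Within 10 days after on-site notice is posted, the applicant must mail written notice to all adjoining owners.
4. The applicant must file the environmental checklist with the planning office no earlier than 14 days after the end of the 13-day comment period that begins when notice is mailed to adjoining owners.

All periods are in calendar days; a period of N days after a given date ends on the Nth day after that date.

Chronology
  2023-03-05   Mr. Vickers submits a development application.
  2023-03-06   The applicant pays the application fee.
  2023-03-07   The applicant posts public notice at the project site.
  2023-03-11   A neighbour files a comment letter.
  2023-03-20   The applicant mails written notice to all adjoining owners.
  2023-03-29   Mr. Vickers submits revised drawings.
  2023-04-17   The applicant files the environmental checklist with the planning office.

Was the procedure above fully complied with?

No

Step 1 — counting 45 days from 2023-03-05 (when the application is submitted) gives a deadline of 2023-04-19; 2023-03-06 is within that limit.
Step 2 — counting 20 days from 2023-03-06 (when the application fee is paid) gives a deadline of 2023-03-26; done 2023-03-07 — timely.
Step 3 — counting 10 days from 2023-03-07 (when on-site notice is posted) gives a deadline of 2023-03-17; 2023-03-20 misses that deadline by 3 days.
No need to go further; step 3 was not satisfied.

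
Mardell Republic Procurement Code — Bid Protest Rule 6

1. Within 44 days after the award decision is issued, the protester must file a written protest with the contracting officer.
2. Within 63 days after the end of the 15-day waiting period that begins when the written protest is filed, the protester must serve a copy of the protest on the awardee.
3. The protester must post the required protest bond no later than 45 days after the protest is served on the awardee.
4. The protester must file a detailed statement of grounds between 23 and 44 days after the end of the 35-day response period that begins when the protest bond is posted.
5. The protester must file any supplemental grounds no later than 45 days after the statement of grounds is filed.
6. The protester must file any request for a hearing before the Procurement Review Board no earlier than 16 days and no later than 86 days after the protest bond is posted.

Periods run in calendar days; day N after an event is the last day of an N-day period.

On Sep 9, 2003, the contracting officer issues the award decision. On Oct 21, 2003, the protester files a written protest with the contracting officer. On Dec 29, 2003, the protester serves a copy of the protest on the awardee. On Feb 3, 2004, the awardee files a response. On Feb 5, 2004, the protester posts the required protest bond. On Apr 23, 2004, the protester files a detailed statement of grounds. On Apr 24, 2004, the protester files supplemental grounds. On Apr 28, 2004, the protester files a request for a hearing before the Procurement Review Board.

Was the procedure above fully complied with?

Yes

(1) due by Sep 9, 2003 + 44 days = Oct 23, 2003; Oct 21, 2003 is within that limit.
(2) due by Nov 5, 2003 + 63 days = Jan 7, 2004; Dec 29, 2003 is within that limit.
(3) due by Dec 29, 2003 + 45 days = Feb 12, 2004; Feb 5, 2004 is within that limit.
(4) the permitted window runs from Mar 11, 2004 + 23 = Apr 3, 2004 to Mar 11, 2004 + 44 = Apr 24, 2004; done Apr 23, 2004 — within the window.
(5) due by Apr 23, 2004 + 45 days = Jun 7, 2004; done Apr 24, 2004 — timely.
(6) the permitted window runs from Feb 5, 2004 + 16 = Feb 21, 2004 to Feb 5, 2004 + 86 = May 1, 2004; done Apr 28, 2004 — within the window.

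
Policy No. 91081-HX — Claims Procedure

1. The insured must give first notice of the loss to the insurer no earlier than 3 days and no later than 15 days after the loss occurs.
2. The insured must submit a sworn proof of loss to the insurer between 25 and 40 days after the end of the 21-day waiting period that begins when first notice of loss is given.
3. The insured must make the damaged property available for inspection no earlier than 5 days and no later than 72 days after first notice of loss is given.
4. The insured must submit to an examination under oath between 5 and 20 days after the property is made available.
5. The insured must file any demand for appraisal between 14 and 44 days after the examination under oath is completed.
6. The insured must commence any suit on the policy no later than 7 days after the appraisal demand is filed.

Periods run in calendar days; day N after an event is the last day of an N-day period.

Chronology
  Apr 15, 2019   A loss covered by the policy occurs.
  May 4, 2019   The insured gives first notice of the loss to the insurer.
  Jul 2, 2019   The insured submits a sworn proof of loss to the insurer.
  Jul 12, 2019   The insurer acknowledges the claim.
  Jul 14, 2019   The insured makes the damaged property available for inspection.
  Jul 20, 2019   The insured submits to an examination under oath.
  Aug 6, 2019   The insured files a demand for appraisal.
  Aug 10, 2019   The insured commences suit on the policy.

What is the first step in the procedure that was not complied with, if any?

Step 1 — 3 and 15 days from Apr 15, 2019 (when the loss occurs) are Apr 18, 2019 and Apr 30, 2019 respectively; May 4, 2019 is 4 days past the end of the window.

Step 1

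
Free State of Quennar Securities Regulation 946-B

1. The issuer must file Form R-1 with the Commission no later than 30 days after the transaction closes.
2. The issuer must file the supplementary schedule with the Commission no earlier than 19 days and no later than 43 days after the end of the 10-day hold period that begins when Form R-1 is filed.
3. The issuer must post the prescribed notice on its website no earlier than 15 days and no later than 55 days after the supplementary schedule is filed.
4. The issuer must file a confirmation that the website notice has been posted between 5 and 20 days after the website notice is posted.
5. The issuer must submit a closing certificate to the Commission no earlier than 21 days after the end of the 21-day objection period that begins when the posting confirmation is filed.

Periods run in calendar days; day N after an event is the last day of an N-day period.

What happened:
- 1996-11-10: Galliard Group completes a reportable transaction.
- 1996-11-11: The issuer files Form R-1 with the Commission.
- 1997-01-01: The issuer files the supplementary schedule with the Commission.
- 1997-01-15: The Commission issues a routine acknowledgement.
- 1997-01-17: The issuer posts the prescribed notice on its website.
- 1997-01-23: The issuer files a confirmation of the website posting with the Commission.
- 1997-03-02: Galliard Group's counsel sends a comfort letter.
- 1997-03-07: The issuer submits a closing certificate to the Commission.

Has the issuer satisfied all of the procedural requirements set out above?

Step 1: 30 days after 1996-11-10 (when the transaction closes) is 1996-12-10; completed 1996-11-11, before the deadline.
Step 2: the window is 19–43 days after 1996-11-21 (end of the 10-day hold period, which began when Form R-1 is filed on 1996-11-11), so 1996-12-10 through 1997-01-03; 1997-01-01 falls inside that range.
Step 3: the window is 15–55 days after 1997-01-01 (when the supplementary schedule is filed), so 1997-01-16 through 1997-02-25; 1997-01-17 falls inside that range.
Step 4: the window is 5–20 days after 1997-01-17 (when the website notice is posted), so 1997-01-22 through 1997-02-06; done 1997-01-23 — within the window.
Step 5: the earliest permitted date is 21 days after 1997-02-13 (end of the 21-day objection period, which began when the posting confirmation is filed on 1997-01-23), i.e. 1997-03-06; done 1997-03-07 — permitted.

Yes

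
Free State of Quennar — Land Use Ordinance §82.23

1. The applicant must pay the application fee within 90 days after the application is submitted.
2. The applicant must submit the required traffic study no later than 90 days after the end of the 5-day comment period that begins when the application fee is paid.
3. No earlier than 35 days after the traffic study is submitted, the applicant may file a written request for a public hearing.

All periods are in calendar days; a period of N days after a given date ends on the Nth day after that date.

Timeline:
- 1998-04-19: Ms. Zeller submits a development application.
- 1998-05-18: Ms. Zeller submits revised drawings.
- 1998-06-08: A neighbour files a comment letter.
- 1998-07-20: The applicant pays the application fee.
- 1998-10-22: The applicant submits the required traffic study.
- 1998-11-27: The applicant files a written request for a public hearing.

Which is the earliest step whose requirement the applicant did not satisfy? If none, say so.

Step 1 — counting 90 days from 1998-04-19 (when the application is submitted) gives a deadline of 1998-07-18; 1998-07-20 misses that deadline by 2 days.
No need to go further; step 1 was not satisfied.

Step 1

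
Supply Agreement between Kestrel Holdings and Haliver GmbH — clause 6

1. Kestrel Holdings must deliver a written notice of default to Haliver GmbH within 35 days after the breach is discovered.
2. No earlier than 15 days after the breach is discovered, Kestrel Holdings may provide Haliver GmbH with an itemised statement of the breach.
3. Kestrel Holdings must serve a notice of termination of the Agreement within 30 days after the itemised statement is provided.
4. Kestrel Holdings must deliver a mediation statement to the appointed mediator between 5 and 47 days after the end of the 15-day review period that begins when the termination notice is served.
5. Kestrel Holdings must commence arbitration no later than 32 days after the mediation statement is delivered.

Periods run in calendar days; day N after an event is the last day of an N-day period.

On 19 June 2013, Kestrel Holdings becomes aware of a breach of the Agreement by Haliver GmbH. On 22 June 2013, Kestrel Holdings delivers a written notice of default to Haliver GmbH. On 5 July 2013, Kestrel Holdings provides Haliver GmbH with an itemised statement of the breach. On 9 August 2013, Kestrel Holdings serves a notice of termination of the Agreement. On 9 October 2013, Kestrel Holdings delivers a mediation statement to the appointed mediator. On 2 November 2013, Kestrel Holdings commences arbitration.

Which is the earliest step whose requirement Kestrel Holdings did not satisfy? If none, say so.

Step 3

Step 1: 35 days after 19 June 2013 (when the breach is discovered) is 24 July 2013; 22 June 2013 is within that limit.
Step 2: the earliest permitted date is 15 days after 19 June 2013 (when the breach is discovered), i.e. 4 July 2013; 5 July 2013 is on or after that date.
Step 3: 30 days after 5 July 2013 (when the itemised statement is provided) is 4 August 2013; done 9 August 2013 — 5 days late.
The analysis stops there.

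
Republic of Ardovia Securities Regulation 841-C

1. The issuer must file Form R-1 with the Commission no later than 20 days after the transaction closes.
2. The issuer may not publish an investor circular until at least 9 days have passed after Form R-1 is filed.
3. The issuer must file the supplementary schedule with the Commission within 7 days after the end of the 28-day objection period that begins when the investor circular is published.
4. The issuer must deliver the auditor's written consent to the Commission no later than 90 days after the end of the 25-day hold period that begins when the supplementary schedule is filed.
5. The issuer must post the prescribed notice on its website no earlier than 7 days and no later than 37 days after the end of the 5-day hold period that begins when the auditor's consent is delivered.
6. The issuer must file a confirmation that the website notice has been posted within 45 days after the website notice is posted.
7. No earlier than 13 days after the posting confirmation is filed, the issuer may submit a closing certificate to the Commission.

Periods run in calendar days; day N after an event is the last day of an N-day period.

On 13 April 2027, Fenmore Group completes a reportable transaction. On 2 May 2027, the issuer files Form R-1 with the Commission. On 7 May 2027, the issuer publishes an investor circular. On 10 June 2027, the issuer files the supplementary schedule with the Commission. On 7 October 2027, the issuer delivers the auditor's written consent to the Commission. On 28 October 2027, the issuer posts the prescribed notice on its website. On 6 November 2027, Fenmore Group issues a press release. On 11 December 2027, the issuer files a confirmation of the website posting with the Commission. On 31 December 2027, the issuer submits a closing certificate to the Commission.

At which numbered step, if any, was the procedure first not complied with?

Step 2

Step 1: 20 days after 13 April 2027 (when the transaction closes) is 3 May 2027; 2 May 2027 is within that limit.
Step 2: the earliest permitted date is 9 days after 2 May 2027 (when Form R-1 is filed), i.e. 11 May 2027; acted on 7 May 2027, 4 days prematurely.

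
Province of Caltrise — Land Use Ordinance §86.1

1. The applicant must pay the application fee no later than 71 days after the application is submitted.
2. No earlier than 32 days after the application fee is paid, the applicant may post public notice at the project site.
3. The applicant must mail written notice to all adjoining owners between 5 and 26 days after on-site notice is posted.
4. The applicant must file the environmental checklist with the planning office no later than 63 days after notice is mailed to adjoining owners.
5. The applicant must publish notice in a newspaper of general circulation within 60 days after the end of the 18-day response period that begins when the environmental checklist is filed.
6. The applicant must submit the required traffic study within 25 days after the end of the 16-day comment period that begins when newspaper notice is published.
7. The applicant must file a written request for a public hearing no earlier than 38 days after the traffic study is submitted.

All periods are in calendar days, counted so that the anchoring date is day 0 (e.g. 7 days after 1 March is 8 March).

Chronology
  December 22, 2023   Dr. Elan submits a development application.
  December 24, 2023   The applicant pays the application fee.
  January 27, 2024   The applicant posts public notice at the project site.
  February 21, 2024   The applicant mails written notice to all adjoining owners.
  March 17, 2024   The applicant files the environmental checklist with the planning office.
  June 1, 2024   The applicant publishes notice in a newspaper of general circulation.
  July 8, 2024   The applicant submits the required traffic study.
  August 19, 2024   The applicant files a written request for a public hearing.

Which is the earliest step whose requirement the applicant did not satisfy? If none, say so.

(1) due by December 22, 2023 + 71 days = March 2, 2024; completed December 24, 2023, before the deadline.
(2) permitted from December 24, 2023 + 32 days = January 25, 2024 onward; January 27, 2024 is on or after that date.
(3) the permitted window runs from January 27, 2024 + 5 = February 1, 2024 to January 27, 2024 + 26 = February 22, 2024; done February 21, 2024 — within the window.
(4) due by February 21, 2024 + 63 days = April 24, 2024; March 17, 2024 is within that limit.
(5) due by April 4, 2024 + 60 days = June 3, 2024; completed June 1, 2024, before the deadline.
(6) due by June 17, 2024 + 25 days = July 12, 2024; done July 8, 2024 — timely.
(7) permitted from July 8, 2024 + 38 days = August 15, 2024 onward; August 19, 2024 is on or after that date.

None — every step was satisfied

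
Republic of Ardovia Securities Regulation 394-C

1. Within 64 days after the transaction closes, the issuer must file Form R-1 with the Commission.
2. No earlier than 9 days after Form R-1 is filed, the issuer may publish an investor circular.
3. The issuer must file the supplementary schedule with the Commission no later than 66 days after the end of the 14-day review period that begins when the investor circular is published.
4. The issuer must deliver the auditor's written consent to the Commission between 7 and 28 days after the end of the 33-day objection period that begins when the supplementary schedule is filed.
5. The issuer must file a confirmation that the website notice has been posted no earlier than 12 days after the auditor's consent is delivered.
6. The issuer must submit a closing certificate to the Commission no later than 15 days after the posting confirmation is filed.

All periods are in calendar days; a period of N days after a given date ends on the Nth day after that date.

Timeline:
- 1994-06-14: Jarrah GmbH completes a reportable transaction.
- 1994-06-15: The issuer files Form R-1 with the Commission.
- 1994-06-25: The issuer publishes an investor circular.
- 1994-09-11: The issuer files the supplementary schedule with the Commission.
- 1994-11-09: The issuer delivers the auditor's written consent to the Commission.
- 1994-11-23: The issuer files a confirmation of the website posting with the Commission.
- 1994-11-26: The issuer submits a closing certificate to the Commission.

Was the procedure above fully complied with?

Yes

(1) due by 1994-06-14 + 64 days = 1994-08-17; completed 1994-06-15, before the deadline.
(2) permitted from 1994-06-15 + 9 days = 1994-06-24 onward; done 1994-06-25, after the minimum wait.
(3) due by 1994-07-09 + 66 days = 1994-09-13; done 1994-09-11 — timely.
(4) the permitted window runs from 1994-10-14 + 7 = 1994-10-21 to 1994-10-14 + 28 = 1994-11-11; done 1994-11-09 — within the window.
(5) permitted from 1994-11-09 + 12 days = 1994-11-21 onward; done 1994-11-23 — permitted.
(6) due by 1994-11-23 + 15 days = 1994-12-08; 1994-11-26 is within that limit.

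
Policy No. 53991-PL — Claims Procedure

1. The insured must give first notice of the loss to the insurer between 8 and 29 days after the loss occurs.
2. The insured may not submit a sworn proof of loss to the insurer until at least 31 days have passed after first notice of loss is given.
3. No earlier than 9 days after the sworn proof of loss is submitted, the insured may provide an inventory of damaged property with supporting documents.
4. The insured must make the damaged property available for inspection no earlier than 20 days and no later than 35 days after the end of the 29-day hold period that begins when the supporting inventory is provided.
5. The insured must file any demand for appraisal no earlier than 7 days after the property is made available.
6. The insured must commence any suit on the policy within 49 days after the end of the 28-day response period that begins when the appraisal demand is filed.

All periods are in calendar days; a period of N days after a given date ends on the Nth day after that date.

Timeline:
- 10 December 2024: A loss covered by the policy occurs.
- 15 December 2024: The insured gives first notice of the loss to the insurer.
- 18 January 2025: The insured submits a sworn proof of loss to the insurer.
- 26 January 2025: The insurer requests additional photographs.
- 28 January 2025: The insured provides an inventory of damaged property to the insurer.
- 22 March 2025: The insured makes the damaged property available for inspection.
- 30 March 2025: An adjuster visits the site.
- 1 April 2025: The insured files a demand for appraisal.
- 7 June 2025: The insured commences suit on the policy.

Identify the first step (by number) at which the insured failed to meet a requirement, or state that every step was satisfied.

Step 1

Step 1 — 8 and 29 days from 10 December 2024 (when the loss occurs) are 18 December 2024 and 8 January 2025 respectively; done 15 December 2024 — 3 days before the window opened.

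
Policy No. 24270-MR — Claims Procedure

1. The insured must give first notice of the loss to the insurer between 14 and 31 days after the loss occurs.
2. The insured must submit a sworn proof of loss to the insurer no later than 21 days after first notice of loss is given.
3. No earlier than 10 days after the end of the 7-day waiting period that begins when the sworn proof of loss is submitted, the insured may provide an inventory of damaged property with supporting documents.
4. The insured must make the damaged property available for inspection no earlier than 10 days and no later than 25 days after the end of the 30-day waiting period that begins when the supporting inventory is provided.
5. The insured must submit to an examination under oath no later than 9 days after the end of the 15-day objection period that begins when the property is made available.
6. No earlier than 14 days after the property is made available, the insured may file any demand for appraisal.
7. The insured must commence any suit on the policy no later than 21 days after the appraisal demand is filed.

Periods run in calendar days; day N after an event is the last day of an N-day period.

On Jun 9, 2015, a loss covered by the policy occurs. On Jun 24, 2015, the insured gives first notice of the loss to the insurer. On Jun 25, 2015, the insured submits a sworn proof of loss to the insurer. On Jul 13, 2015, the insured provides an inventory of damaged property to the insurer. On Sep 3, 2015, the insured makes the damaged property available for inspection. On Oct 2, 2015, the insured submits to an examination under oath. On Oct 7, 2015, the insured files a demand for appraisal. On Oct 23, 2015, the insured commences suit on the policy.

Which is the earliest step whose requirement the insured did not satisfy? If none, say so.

Step 5

Step 1: the window is 14–31 days after Jun 9, 2015 (when the loss occurs), so Jun 23, 2015 through Jul 10, 2015; done Jun 24, 2015 — within the window.
Step 2: 21 days after Jun 24, 2015 (when first notice of loss is given) is Jul 15, 2015; completed Jun 25, 2015, before the deadline.
Step 3: the earliest permitted date is 10 days after Jul 2, 2015 (end of the 7-day waiting period, which began when the sworn proof of loss is submitted on Jun 25, 2015), i.e. Jul 12, 2015; done Jul 13, 2015 — permitted.
Step 4: the window is 10–25 days after Aug 12, 2015 (end of the 30-day waiting period, which began when the supporting inventory is provided on Jul 13, 2015), so Aug 22, 2015 through Sep 6, 2015; Sep 3, 2015 falls inside that range.
Step 5: 9 days after Sep 18, 2015 (end of the 15-day objection period, which began when the property is made available on Sep 3, 2015) is Sep 27, 2015; Oct 2, 2015 misses that deadline by 5 days.
No need to go further; step 5 was not satisfied.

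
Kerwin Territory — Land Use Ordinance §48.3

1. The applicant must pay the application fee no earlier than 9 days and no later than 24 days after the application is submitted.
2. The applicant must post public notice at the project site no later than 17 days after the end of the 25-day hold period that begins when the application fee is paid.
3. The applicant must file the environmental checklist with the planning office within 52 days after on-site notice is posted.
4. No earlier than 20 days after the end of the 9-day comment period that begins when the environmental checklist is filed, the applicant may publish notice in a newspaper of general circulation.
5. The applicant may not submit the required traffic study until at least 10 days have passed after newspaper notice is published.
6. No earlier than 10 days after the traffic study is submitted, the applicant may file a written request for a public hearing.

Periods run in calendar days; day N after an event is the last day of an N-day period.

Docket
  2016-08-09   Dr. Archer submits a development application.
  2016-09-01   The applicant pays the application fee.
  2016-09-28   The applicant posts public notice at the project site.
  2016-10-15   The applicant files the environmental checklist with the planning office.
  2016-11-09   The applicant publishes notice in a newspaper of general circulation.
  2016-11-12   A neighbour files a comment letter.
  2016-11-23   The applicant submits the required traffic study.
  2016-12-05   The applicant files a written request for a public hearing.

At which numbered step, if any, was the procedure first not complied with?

(1) the permitted window runs from 2016-08-09 + 9 = 2016-08-18 to 2016-08-09 + 24 = 2016-09-02; done 2016-09-01, which is between those dates.
(2) due by 2016-09-26 + 17 days = 2016-10-13; completed 2016-09-28, before the deadline.
(3) due by 2016-09-28 + 52 days = 2016-11-19; completed 2016-10-15, before the deadline.
(4) permitted from 2016-10-24 + 20 days = 2016-11-13 onward; acted on 2016-11-09, 4 days prematurely.

Step 4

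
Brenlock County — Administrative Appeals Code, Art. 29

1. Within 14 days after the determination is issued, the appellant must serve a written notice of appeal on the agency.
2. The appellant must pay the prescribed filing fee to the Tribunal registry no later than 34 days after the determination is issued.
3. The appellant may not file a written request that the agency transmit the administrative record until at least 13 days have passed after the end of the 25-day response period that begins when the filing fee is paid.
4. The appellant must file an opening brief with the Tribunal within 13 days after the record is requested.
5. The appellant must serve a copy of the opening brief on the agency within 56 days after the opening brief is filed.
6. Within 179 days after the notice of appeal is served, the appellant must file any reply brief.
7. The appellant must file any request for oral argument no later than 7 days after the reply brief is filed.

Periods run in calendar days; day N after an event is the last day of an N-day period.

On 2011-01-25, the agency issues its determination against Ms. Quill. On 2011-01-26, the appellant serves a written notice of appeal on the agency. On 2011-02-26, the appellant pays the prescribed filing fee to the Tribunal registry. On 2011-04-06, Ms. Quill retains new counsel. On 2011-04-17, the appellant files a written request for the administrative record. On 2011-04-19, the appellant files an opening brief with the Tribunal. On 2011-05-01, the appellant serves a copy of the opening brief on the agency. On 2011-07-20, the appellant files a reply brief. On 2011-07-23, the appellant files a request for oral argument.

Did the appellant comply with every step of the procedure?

Step 1: 14 days after 2011-01-25 (when the determination is issued) is 2011-02-08; 2011-01-26 is within that limit.
Step 2: 34 days after 2011-01-25 (when the determination is issued) is 2011-02-28; done 2011-02-26 — timely.
Step 3: the earliest permitted date is 13 days after 2011-03-23 (end of the 25-day response period, which began when the filing fee is paid on 2011-02-26), i.e. 2011-04-05; done 2011-04-17 — permitted.
Step 4: 13 days after 2011-04-17 (when the record is requested) is 2011-04-30; done 2011-04-19 — timely.
Step 5: 56 days after 2011-04-19 (when the opening brief is filed) is 2011-06-14; 2011-05-01 is within that limit.
Step 6: 179 days after 2011-01-26 (when the notice of appeal is served) is 2011-07-24; completed 2011-07-20, before the deadline.
Step 7: 7 days after 2011-07-20 (when the reply brief is filed) is 2011-07-27; completed 2011-07-23, before the deadline.

Yes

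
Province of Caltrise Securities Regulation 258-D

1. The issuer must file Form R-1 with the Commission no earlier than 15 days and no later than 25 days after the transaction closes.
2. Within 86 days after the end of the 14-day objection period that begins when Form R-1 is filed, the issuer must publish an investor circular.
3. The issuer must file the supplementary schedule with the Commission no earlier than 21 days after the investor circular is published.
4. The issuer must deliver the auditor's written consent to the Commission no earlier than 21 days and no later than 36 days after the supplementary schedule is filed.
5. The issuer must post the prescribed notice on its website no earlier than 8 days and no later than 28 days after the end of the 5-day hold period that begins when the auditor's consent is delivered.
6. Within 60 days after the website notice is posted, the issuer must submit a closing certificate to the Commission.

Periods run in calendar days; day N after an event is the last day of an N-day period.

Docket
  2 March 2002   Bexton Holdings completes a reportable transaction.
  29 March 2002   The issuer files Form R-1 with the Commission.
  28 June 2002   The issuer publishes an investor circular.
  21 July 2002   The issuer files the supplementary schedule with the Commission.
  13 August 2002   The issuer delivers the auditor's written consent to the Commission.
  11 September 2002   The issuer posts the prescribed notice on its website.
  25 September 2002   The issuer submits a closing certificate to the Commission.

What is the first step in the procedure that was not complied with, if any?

Step 1

(1) the permitted window runs from 2 March 2002 + 15 = 17 March 2002 to 2 March 2002 + 25 = 27 March 2002; 29 March 2002 is 2 days past the end of the window.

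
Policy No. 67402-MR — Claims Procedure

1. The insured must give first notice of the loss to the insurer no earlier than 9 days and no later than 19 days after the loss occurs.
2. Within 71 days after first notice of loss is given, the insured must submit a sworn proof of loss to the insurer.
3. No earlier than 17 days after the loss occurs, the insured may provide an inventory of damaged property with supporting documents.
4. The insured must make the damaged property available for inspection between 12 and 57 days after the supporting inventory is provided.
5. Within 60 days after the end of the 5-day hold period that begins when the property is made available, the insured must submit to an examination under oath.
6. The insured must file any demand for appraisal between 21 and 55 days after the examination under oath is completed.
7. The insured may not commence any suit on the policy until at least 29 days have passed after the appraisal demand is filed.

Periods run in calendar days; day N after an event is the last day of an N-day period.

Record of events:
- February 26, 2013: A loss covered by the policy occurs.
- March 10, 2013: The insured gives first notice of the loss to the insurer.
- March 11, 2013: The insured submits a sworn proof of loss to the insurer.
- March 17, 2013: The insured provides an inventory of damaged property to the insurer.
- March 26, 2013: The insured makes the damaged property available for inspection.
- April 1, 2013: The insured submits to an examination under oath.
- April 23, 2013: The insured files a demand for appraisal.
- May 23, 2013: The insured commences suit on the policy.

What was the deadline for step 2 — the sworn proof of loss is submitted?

May 20, 2013

Step 2 runs from March 10, 2013, when first notice of loss is given. 71 days after March 10, 2013 is May 20, 2013.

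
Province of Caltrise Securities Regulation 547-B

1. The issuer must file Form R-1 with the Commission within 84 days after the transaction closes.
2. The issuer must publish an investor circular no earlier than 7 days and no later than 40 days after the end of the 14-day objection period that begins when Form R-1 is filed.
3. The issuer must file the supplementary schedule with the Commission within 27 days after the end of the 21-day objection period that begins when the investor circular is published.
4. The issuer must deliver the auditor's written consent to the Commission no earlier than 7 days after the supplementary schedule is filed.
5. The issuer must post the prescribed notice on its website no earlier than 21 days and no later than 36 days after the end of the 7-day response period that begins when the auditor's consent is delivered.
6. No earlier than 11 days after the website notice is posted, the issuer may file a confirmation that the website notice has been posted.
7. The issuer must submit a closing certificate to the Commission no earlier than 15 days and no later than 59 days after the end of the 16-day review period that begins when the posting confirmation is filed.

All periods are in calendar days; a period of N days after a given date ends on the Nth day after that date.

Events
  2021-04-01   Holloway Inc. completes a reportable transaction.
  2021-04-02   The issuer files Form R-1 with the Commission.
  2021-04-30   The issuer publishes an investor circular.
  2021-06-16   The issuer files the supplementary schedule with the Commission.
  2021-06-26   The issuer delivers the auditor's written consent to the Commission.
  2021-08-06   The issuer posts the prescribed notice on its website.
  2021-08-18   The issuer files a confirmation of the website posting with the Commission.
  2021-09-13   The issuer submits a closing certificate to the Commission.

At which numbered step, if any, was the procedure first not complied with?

Step 7

Step 1: 84 days after 2021-04-01 (when the transaction closes) is 2021-06-24; 2021-04-02 is within that limit.
Step 2: the window is 7–40 days after 2021-04-16 (end of the 14-day objection period, which began when Form R-1 is filed on 2021-04-02), so 2021-04-23 through 2021-05-26; done 2021-04-30, which is between those dates.
Step 3: 27 days after 2021-05-21 (end of the 21-day objection period, which began when the investor circular is published on 2021-04-30) is 2021-06-17; done 2021-06-16 — timely.
Step 4: the earliest permitted date is 7 days after 2021-06-16 (when the supplementary schedule is filed), i.e. 2021-06-23; done 2021-06-26 — permitted.
Step 5: the window is 21–36 days after 2021-07-03 (end of the 7-day response period, which began when the auditor's consent is delivered on 2021-06-26), so 2021-07-24 through 2021-08-08; done 2021-08-06 — within the window.
Step 6: the earliest permitted date is 11 days after 2021-08-06 (when the website notice is posted), i.e. 2021-08-17; done 2021-08-18 — permitted.
Step 7: the window is 15–59 days after 2021-09-03 (end of the 16-day review period, which began when the posting confirmation is filed on 2021-08-18), so 2021-09-18 through 2021-11-01; 2021-09-13 is 5 days too early.
No need to go further; step 7 was not satisfied.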